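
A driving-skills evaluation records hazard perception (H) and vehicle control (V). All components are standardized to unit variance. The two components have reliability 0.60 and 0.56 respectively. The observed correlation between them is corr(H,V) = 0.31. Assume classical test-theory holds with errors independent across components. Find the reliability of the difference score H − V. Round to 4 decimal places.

Var(H−V) = 1 + 1 − 2·0.31 = 2 − 0.62 = 1.38.
With uncorrelated errors the cross-covariances are all true-score covariance, so they carry over unchanged; only the diagonal terms shrink to ρᵢσᵢ².
True-score variance = [0.60 + 0.56] − 0.62 = 1.16 − 0.62 = 0.54.
Reliability = 0.54 / 1.38 = 0.3913.

0.3913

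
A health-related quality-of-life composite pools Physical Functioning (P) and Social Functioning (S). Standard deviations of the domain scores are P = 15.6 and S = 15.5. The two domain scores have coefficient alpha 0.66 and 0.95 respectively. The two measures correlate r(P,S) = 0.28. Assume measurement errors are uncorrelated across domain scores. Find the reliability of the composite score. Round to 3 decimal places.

Var(P+S) = 15.6² + 15.5² + 2·[15.6·15.5·0.28] = 483.61 + 135.408 = 619.018.
Because errors are independent across components, Cov(Tᵢ,Tⱼ) = Cov(Xᵢ,Xⱼ); the off-diagonal part of the true-score variance is the same as above.
True-score variance = [15.6²·0.66 + 15.5²·0.95] + 135.408 = 388.855 + 135.408 = 524.263.
Reliability = 524.263 / 619.018 = 0.847.

0.847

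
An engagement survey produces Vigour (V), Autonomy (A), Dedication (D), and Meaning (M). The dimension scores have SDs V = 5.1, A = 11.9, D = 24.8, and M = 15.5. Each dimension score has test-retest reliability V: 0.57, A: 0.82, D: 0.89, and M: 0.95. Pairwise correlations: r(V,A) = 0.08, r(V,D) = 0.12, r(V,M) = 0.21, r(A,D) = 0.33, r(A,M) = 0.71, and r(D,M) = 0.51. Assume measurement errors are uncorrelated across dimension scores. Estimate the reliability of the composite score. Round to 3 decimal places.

Var(V+A+D+M) = 5.1² + 11.9² + 24.8² + 15.5² + 2·[5.1·11.9·0.08 + 5.1·24.8·0.12 + 5.1·15.5·0.21 + 11.9·24.8·0.33 + 11.9·15.5·0.71 + 24.8·15.5·0.51] = 1022.91 + 922.053 = 1944.96.
With uncorrelated errors the cross-covariances are all true-score covariance, so they carry over unchanged; only the diagonal terms shrink to ρᵢσᵢ².
True-score variance = [5.1²·0.57 + 11.9²·0.82 + 24.8²·0.89 + 15.5²·0.95] + 922.053 = 906.569 + 922.053 = 1828.62.
Reliability = 1828.62 / 1944.96 = 0.940.

0.940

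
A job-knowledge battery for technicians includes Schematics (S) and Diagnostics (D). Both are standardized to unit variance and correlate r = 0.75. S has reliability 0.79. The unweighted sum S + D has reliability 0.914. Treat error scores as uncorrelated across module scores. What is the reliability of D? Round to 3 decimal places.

Var(S+D) = 2 + 2·0.75 = 3.500.
True-score variance = ρ_S + ρ_D + 2·0.75, so 0.914 = (0.79 + ρ_D + 1.50) / 3.500.
ρ_D = 0.914·3.500 − 0.79 − 1.50 = 0.909.

0.909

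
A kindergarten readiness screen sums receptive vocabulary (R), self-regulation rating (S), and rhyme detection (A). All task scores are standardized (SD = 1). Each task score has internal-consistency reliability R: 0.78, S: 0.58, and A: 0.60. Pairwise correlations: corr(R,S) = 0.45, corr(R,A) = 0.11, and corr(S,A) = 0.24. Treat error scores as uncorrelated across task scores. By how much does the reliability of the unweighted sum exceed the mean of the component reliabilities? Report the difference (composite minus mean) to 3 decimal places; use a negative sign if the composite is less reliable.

0.121

Var(sum) = 3 + 1.6 = 4.6; true-score variance = 1.96 + 1.6 = 3.56; composite reliability = 0.7739.
Mean component reliability = 0.6533.
Difference = 0.7739 − 0.6533 = 0.121.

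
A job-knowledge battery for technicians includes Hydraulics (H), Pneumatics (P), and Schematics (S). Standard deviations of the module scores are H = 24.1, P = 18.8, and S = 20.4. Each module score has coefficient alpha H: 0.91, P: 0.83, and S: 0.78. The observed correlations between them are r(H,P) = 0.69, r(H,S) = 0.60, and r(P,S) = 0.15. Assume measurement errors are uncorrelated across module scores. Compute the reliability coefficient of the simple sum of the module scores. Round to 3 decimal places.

Var(H+P+S) = 24.1² + 18.8² + 20.4² + 2·[24.1·18.8·0.69 + 24.1·20.4·0.60 + 18.8·20.4·0.15] = 1350.41 + 1330.27 = 2680.68.
Under uncorrelated errors the observed covariances equal the true-score covariances, so only the own-variance terms attenuate.
True-score variance = [24.1²·0.91 + 18.8²·0.83 + 20.4²·0.78] + 1330.27 = 1146.5 + 1330.27 = 2476.77.
Reliability = 2476.77 / 2680.68 = 0.924.

0.924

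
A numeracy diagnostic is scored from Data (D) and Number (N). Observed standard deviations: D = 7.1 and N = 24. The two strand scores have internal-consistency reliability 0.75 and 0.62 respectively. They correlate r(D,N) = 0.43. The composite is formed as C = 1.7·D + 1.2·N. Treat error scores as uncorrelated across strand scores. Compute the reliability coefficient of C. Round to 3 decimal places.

Var(C) = 1.7²·7.1² + 1.2²·24² + 2·[2.04·7.1·24·0.43] = 975.125 + 298.95 = 1274.07.
Because errors are independent across components, Cov(Tᵢ,Tⱼ) = Cov(Xᵢ,Xⱼ); the off-diagonal part of the true-score variance is the same as above.
True-score variance = [1.7²·7.1²·0.75 + 1.2²·24²·0.62] + 298.95 = 623.516 + 298.95 = 922.466.
Reliability = 922.466 / 1274.07 = 0.724.

0.724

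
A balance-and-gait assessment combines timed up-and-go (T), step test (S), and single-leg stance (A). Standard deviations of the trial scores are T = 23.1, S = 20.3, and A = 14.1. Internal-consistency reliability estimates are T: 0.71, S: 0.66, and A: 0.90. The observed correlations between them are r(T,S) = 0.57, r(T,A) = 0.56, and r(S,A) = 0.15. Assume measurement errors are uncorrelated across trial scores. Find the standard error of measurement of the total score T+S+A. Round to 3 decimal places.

17.741

Var(total) = 1144.51 + 985.244 = 2129.75.
True-score variance = 829.772 + 985.244 = 1815.02, so reliability = 0.8522.
Error variance = 2129.75 − 1815.02 = 314.738; SEM = √314.738 = 17.741.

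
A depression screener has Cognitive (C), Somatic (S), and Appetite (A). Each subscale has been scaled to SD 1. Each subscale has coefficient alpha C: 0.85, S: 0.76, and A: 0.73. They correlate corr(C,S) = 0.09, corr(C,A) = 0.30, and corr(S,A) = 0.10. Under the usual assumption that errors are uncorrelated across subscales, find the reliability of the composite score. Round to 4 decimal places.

Var(C+S+A) = 3 + 2·[0.09 + 0.30 + 0.10] = 3 + 0.98 = 3.98.
With uncorrelated errors the cross-covariances are all true-score covariance, so they carry over unchanged; only the diagonal terms shrink to ρᵢσᵢ².
True-score variance = [0.85 + 0.76 + 0.73] + 0.98 = 2.34 + 0.98 = 3.32.
Reliability = 3.32 / 3.98 = 0.8342.

0.8342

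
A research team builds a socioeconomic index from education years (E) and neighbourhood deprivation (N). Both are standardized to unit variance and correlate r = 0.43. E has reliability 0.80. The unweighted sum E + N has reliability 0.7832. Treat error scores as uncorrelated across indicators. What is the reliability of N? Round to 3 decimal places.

0.580

Var(E+N) = 2 + 2·0.43 = 2.860.
True-score variance = ρ_E + ρ_N + 2·0.43, so 0.7832 = (0.80 + ρ_N + 0.86) / 2.860.
ρ_N = 0.7832·2.860 − 0.80 − 0.86 = 0.580.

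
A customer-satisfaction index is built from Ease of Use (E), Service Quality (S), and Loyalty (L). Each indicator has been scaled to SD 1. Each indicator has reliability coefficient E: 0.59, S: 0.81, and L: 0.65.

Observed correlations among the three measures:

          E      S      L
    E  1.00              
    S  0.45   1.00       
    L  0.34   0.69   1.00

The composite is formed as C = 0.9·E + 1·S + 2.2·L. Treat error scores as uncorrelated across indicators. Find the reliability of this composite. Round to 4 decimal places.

0.8129

Var(C) = 0.9² + 1 + 2.2² + 2·[0.9·0.45 + 1.98·0.34 + 2.2·0.69] = 6.65 + 5.1924 = 11.8424.
Under uncorrelated errors the observed covariances equal the true-score covariances, so only the own-variance terms attenuate.
True-score variance = [0.9²·0.59 + 0.81 + 2.2²·0.65] + 5.1924 = 4.4339 + 5.1924 = 9.6263.
Reliability = 9.6263 / 11.8424 = 0.8129.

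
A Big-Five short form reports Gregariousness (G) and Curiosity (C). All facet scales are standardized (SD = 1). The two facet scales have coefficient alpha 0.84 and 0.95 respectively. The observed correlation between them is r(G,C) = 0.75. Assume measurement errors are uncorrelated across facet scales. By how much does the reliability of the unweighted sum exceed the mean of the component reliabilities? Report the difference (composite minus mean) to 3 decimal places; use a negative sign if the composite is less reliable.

0.045

Var(sum) = 2 + 1.5 = 3.5; true-score variance = 1.79 + 1.5 = 3.29; composite reliability = 0.9400.
Mean component reliability = 0.8950.
Difference = 0.9400 − 0.8950 = 0.045.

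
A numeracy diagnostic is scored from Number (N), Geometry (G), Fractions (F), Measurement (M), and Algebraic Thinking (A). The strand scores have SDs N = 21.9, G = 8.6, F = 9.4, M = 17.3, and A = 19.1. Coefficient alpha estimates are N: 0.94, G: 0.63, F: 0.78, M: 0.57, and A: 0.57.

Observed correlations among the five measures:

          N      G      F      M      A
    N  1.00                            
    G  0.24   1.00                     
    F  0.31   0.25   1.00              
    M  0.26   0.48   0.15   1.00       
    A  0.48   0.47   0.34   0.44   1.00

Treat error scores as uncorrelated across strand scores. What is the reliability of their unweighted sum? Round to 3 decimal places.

0.876

Var(N+G+F+M+A) = 21.9² + 8.6² + 9.4² + 17.3² + 19.1² + 2·[21.9·8.6·0.24 + 21.9·9.4·0.31 + 21.9·17.3·0.26 + 21.9·19.1·0.48 + 8.6·9.4·0.25 + 8.6·17.3·0.48 + 8.6·19.1·0.47 + 9.4·17.3·0.15 + 9.4·19.1·0.34 + 17.3·19.1·0.44] = 1306.03 + 1615.91 = 2921.94.
Because errors are independent across components, Cov(Tᵢ,Tⱼ) = Cov(Xᵢ,Xⱼ); the off-diagonal part of the true-score variance is the same as above.
True-score variance = [21.9²·0.94 + 8.6²·0.63 + 9.4²·0.78 + 17.3²·0.57 + 19.1²·0.57] + 1615.91 = 944.886 + 1615.91 = 2560.8.
Reliability = 2560.8 / 2921.94 = 0.876.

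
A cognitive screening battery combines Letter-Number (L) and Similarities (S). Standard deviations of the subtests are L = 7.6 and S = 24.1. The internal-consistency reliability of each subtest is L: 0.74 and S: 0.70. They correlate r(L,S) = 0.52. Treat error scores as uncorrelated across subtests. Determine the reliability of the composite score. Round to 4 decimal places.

Var(L+S) = 7.6² + 24.1² + 2·[7.6·24.1·0.52] = 638.57 + 190.486 = 829.056.
Under uncorrelated errors the observed covariances equal the true-score covariances, so only the own-variance terms attenuate.
True-score variance = [7.6²·0.74 + 24.1²·0.70] + 190.486 = 449.309 + 190.486 = 639.796.
Reliability = 639.796 / 829.056 = 0.7717.

0.7717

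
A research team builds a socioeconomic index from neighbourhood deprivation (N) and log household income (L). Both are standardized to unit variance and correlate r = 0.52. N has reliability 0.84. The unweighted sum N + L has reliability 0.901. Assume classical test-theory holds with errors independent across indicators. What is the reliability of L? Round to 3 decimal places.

Var(N+L) = 2 + 2·0.52 = 3.040.
True-score variance = ρ_N + ρ_L + 2·0.52, so 0.901 = (0.84 + ρ_L + 1.04) / 3.040.
ρ_L = 0.901·3.040 − 0.84 − 1.04 = 0.859.

0.859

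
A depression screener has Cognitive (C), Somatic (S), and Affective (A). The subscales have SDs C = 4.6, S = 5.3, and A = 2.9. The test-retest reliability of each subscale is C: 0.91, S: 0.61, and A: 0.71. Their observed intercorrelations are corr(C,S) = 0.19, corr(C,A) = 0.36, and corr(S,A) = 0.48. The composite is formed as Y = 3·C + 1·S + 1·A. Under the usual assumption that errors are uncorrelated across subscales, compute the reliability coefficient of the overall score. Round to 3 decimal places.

0.898

Var(Y) = 3²·4.6² + 5.3² + 2.9² + 2·[3·4.6·5.3·0.19 + 3·4.6·2.9·0.36 + 5.3·2.9·0.48] = 226.94 + 71.3628 = 298.303.
With uncorrelated errors the cross-covariances are all true-score covariance, so they carry over unchanged; only the diagonal terms shrink to ρᵢσᵢ².
True-score variance = [3²·4.6²·0.91 + 5.3²·0.61 + 2.9²·0.71] + 71.3628 = 196.406 + 71.3628 = 267.769.
Reliability = 267.769 / 298.303 = 0.898.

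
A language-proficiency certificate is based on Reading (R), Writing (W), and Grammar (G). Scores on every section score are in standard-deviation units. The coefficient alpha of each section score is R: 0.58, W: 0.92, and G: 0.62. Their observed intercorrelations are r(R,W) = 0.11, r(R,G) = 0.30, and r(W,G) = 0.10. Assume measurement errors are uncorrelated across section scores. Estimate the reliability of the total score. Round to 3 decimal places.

0.781

Var(R+W+G) = 3 + 2·[0.11 + 0.30 + 0.10] = 3 + 1.02 = 4.02.
With uncorrelated errors the cross-covariances are all true-score covariance, so they carry over unchanged; only the diagonal terms shrink to ρᵢσᵢ².
True-score variance = [0.58 + 0.92 + 0.62] + 1.02 = 2.12 + 1.02 = 3.14.
Reliability = 3.14 / 4.02 = 0.781.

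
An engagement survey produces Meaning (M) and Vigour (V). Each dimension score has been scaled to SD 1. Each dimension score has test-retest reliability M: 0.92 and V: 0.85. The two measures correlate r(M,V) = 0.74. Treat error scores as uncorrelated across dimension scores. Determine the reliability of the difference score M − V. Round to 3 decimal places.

0.558

Var(M−V) = 1 + 1 − 2·0.74 = 2 − 1.48 = 0.52.
Under uncorrelated errors the observed covariances equal the true-score covariances, so only the own-variance terms attenuate.
True-score variance = [0.92 + 0.85] − 1.48 = 1.77 − 1.48 = 0.29.
Reliability = 0.29 / 0.52 = 0.558.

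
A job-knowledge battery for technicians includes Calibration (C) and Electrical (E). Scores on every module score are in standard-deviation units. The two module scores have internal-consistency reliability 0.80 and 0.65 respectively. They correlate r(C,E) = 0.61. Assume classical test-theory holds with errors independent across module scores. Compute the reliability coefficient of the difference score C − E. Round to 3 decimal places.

0.295

Var(C−E) = 1 + 1 − 2·0.61 = 2 − 1.22 = 0.78.
Because errors are independent across components, Cov(Tᵢ,Tⱼ) = Cov(Xᵢ,Xⱼ); the off-diagonal part of the true-score variance is the same as above.
True-score variance = [0.80 + 0.65] − 1.22 = 1.45 − 1.22 = 0.23.
Reliability = 0.23 / 0.78 = 0.295.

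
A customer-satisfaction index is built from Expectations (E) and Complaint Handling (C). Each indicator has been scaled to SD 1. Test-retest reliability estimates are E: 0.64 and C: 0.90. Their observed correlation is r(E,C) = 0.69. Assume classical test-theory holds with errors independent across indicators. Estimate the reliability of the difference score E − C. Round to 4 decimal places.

Var(E−C) = 1 + 1 − 2·0.69 = 2 − 1.38 = 0.62.
Under uncorrelated errors the observed covariances equal the true-score covariances, so only the own-variance terms attenuate.
True-score variance = [0.64 + 0.90] − 1.38 = 1.54 − 1.38 = 0.16.
Reliability = 0.16 / 0.62 = 0.2581.

0.2581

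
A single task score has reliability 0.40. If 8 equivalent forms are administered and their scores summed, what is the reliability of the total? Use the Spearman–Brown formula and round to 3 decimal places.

0.842

ρ_k = kρ / (1 + (k−1)ρ) = 8·0.40 / (1 + 7·0.40) = 3.200 / 3.800 = 0.842.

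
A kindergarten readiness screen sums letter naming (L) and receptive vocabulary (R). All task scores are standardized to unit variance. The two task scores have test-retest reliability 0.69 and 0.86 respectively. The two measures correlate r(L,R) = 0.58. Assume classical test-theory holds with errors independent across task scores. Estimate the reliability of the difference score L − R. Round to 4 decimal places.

Var(L−R) = 1 + 1 − 2·0.58 = 2 − 1.16 = 0.84.
With uncorrelated errors the cross-covariances are all true-score covariance, so they carry over unchanged; only the diagonal terms shrink to ρᵢσᵢ².
True-score variance = [0.69 + 0.86] − 1.16 = 1.55 − 1.16 = 0.39.
Reliability = 0.39 / 0.84 = 0.4643.

0.4643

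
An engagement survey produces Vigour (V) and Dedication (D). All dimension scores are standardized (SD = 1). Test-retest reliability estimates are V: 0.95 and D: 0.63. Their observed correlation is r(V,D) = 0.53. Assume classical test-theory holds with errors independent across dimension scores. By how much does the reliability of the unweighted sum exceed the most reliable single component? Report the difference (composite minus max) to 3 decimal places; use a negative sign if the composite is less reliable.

-0.087

Var(sum) = 2 + 1.06 = 3.06; true-score variance = 1.58 + 1.06 = 2.64; composite reliability = 0.8627.
Max component reliability = 0.9500.
Difference = 0.8627 − 0.9500 = -0.087.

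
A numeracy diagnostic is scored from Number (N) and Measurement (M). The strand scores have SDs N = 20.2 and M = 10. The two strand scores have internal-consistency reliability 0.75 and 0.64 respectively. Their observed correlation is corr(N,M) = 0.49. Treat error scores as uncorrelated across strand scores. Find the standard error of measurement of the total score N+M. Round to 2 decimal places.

Var(total) = 508.04 + 197.96 = 706.
True-score variance = 370.03 + 197.96 = 567.99, so reliability = 0.8045.
Error variance = 706 − 567.99 = 138.01; SEM = √138.01 = 11.75.

11.75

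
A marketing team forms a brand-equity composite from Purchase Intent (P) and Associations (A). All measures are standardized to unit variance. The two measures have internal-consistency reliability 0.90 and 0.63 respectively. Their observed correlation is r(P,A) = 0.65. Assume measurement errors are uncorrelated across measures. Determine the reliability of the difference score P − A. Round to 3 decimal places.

Var(P−A) = 1 + 1 − 2·0.65 = 2 − 1.3 = 0.7.
Because errors are independent across components, Cov(Tᵢ,Tⱼ) = Cov(Xᵢ,Xⱼ); the off-diagonal part of the true-score variance is the same as above.
True-score variance = [0.90 + 0.63] − 1.3 = 1.53 − 1.3 = 0.23.
Reliability = 0.23 / 0.7 = 0.329.

0.329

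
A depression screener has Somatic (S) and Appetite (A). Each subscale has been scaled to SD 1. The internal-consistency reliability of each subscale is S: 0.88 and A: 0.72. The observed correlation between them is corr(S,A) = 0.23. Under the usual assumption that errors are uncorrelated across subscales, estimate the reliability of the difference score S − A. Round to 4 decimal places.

0.7403

Var(S−A) = 1 + 1 − 2·0.23 = 2 − 0.46 = 1.54.
With uncorrelated errors the cross-covariances are all true-score covariance, so they carry over unchanged; only the diagonal terms shrink to ρᵢσᵢ².
True-score variance = [0.88 + 0.72] − 0.46 = 1.6 − 0.46 = 1.14.
Reliability = 1.14 / 1.54 = 0.7403.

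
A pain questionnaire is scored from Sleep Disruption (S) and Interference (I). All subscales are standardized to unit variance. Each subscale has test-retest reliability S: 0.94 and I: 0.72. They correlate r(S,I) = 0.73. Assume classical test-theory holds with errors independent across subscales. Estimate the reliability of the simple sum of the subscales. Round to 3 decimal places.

Var(S+I) = 2 + 2·[0.73] = 2 + 1.46 = 3.46.
Under uncorrelated errors the observed covariances equal the true-score covariances, so only the own-variance terms attenuate.
True-score variance = [0.94 + 0.72] + 1.46 = 1.66 + 1.46 = 3.12.
Reliability = 3.12 / 3.46 = 0.902.

0.902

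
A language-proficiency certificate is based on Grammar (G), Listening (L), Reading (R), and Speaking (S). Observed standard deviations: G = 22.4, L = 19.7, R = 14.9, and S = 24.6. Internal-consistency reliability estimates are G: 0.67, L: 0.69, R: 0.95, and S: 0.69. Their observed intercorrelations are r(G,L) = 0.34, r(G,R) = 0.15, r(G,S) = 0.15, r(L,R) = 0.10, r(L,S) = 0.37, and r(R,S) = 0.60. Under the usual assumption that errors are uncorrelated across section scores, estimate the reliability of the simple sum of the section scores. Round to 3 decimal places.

Var(G+L+R+S) = 22.4² + 19.7² + 14.9² + 24.6² + 2·[22.4·19.7·0.34 + 22.4·14.9·0.15 + 22.4·24.6·0.15 + 19.7·14.9·0.10 + 19.7·24.6·0.37 + 14.9·24.6·0.60] = 1717.02 + 1422.68 = 3139.7.
Because errors are independent across components, Cov(Tᵢ,Tⱼ) = Cov(Xᵢ,Xⱼ); the off-diagonal part of the true-score variance is the same as above.
True-score variance = [22.4²·0.67 + 19.7²·0.69 + 14.9²·0.95 + 24.6²·0.69] + 1422.68 = 1232.43 + 1422.68 = 2655.11.
Reliability = 2655.11 / 3139.7 = 0.846.

0.846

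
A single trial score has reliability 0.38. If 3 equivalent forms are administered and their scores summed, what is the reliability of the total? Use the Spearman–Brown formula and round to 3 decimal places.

ρ_k = kρ / (1 + (k−1)ρ) = 3·0.38 / (1 + 2·0.38) = 1.140 / 1.760 = 0.648.

0.648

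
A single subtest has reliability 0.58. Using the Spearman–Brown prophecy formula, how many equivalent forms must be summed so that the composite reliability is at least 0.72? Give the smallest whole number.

2

k ≥ ρ*(1−ρ₁)/(ρ₁(1−ρ*)) = 0.72·0.42 / (0.58·0.28) = 1.862.
Smallest integer k = 2.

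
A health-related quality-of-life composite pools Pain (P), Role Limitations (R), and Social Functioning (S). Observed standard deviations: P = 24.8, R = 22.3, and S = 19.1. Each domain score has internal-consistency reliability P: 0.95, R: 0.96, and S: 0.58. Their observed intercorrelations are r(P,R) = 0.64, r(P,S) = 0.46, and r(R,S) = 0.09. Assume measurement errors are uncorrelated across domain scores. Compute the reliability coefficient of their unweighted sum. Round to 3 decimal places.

0.924

Var(P+R+S) = 24.8² + 22.3² + 19.1² + 2·[24.8·22.3·0.64 + 24.8·19.1·0.46 + 22.3·19.1·0.09] = 1477.14 + 1220.34 = 2697.48.
With uncorrelated errors the cross-covariances are all true-score covariance, so they carry over unchanged; only the diagonal terms shrink to ρᵢσᵢ².
True-score variance = [24.8²·0.95 + 22.3²·0.96 + 19.1²·0.58] + 1220.34 = 1273.28 + 1220.34 = 2493.62.
Reliability = 2493.62 / 2697.48 = 0.924.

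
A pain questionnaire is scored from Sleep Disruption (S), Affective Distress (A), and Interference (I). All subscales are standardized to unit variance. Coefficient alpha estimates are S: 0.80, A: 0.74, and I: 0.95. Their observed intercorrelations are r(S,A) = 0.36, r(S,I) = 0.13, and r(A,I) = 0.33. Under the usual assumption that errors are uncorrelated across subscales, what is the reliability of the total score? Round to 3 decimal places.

Var(S+A+I) = 3 + 2·[0.36 + 0.13 + 0.33] = 3 + 1.64 = 4.64.
Because errors are independent across components, Cov(Tᵢ,Tⱼ) = Cov(Xᵢ,Xⱼ); the off-diagonal part of the true-score variance is the same as above.
True-score variance = [0.80 + 0.74 + 0.95] + 1.64 = 2.49 + 1.64 = 4.13.
Reliability = 4.13 / 4.64 = 0.890.

0.890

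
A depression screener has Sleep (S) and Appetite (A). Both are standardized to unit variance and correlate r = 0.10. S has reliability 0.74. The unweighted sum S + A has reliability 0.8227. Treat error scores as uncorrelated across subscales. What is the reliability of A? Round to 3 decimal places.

0.870

Var(S+A) = 2 + 2·0.10 = 2.200.
True-score variance = ρ_S + ρ_A + 2·0.10, so 0.8227 = (0.74 + ρ_A + 0.20) / 2.200.
ρ_A = 0.8227·2.200 − 0.74 − 0.20 = 0.870.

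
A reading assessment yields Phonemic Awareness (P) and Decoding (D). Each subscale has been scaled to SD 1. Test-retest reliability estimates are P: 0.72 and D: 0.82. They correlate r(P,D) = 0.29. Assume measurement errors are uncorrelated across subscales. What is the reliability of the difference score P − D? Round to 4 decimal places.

0.6761

Var(P−D) = 1 + 1 − 2·0.29 = 2 − 0.58 = 1.42.
Under uncorrelated errors the observed covariances equal the true-score covariances, so only the own-variance terms attenuate.
True-score variance = [0.72 + 0.82] − 0.58 = 1.54 − 0.58 = 0.96.
Reliability = 0.96 / 1.42 = 0.6761.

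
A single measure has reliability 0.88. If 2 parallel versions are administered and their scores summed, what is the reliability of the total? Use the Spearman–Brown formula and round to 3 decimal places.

ρ_k = kρ / (1 + (k−1)ρ) = 2·0.88 / (1 + 1·0.88) = 1.760 / 1.880 = 0.936.

0.936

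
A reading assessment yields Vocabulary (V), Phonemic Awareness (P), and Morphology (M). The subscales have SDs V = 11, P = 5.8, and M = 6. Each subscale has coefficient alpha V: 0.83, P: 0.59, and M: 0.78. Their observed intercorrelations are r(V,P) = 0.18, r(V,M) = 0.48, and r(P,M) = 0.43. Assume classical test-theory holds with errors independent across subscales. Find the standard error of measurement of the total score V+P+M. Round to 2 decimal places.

6.50

Var(total) = 190.64 + 116.256 = 306.896.
True-score variance = 148.358 + 116.256 = 264.614, so reliability = 0.8622.
Error variance = 306.896 − 264.614 = 42.2824; SEM = √42.2824 = 6.50.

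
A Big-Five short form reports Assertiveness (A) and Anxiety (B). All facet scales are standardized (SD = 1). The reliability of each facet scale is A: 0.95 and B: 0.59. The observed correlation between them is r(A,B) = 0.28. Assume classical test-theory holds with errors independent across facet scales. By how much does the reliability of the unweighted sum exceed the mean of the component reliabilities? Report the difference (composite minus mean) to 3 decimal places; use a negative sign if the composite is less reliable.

0.050

Var(sum) = 2 + 0.56 = 2.56; true-score variance = 1.54 + 0.56 = 2.1; composite reliability = 0.8203.
Mean component reliability = 0.7700.
Difference = 0.8203 − 0.7700 = 0.050.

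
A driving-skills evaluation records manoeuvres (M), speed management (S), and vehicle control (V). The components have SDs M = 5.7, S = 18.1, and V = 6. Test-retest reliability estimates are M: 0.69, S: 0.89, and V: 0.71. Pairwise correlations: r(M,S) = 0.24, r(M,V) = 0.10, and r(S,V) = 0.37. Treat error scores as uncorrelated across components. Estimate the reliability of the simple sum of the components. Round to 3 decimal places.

0.894

Var(M+S+V) = 5.7² + 18.1² + 6² + 2·[5.7·18.1·0.24 + 5.7·6·0.10 + 18.1·6·0.37] = 396.1 + 136.726 = 532.826.
Under uncorrelated errors the observed covariances equal the true-score covariances, so only the own-variance terms attenuate.
True-score variance = [5.7²·0.69 + 18.1²·0.89 + 6²·0.71] + 136.726 = 339.551 + 136.726 = 476.277.
Reliability = 476.277 / 532.826 = 0.894.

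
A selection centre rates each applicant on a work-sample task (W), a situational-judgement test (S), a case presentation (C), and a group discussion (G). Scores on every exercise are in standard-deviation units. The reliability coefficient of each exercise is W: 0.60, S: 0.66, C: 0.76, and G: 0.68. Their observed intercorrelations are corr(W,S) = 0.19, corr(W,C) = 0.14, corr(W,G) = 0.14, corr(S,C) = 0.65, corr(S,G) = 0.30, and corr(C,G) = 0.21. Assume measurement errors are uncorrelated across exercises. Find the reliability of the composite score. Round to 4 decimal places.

0.8209

Var(W+S+C+G) = 4 + 2·[0.19 + 0.14 + 0.14 + 0.65 + 0.30 + 0.21] = 4 + 3.26 = 7.26.
Because errors are independent across components, Cov(Tᵢ,Tⱼ) = Cov(Xᵢ,Xⱼ); the off-diagonal part of the true-score variance is the same as above.
True-score variance = [0.60 + 0.66 + 0.76 + 0.68] + 3.26 = 2.7 + 3.26 = 5.96.
Reliability = 5.96 / 7.26 = 0.8209.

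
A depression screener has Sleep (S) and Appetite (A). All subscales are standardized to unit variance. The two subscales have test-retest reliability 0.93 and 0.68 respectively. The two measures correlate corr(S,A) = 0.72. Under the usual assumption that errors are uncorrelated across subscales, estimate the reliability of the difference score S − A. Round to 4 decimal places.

Var(S−A) = 1 + 1 − 2·0.72 = 2 − 1.44 = 0.56.
With uncorrelated errors the cross-covariances are all true-score covariance, so they carry over unchanged; only the diagonal terms shrink to ρᵢσᵢ².
True-score variance = [0.93 + 0.68] − 1.44 = 1.61 − 1.44 = 0.17.
Reliability = 0.17 / 0.56 = 0.3036.

0.3036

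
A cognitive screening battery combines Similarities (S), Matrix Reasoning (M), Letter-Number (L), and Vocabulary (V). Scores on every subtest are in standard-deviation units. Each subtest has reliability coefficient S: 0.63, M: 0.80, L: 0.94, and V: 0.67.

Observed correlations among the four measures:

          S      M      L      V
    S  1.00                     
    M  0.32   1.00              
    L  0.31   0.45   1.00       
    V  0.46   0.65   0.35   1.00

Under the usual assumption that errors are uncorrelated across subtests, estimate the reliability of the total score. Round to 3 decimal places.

0.894

Var(S+M+L+V) = 4 + 2·[0.32 + 0.31 + 0.46 + 0.45 + 0.65 + 0.35] = 4 + 5.08 = 9.08.
Under uncorrelated errors the observed covariances equal the true-score covariances, so only the own-variance terms attenuate.
True-score variance = [0.63 + 0.80 + 0.94 + 0.67] + 5.08 = 3.04 + 5.08 = 8.12.
Reliability = 8.12 / 9.08 = 0.894.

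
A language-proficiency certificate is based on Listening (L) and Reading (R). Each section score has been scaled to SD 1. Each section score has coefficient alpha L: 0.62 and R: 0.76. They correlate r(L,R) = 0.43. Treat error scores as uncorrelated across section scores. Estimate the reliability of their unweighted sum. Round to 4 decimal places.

0.7832

Var(L+R) = 2 + 2·[0.43] = 2 + 0.86 = 2.86.
Because errors are independent across components, Cov(Tᵢ,Tⱼ) = Cov(Xᵢ,Xⱼ); the off-diagonal part of the true-score variance is the same as above.
True-score variance = [0.62 + 0.76] + 0.86 = 1.38 + 0.86 = 2.24.
Reliability = 2.24 / 2.86 = 0.7832.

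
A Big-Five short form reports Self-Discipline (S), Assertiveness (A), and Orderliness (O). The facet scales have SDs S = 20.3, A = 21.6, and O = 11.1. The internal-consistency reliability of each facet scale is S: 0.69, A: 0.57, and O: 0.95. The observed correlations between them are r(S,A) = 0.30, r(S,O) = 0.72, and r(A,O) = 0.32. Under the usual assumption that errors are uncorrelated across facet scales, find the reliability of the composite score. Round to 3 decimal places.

0.808

Var(S+A+O) = 20.3² + 21.6² + 11.1² + 2·[20.3·21.6·0.30 + 20.3·11.1·0.72 + 21.6·11.1·0.32] = 1001.86 + 741.01 = 1742.87.
Because errors are independent across components, Cov(Tᵢ,Tⱼ) = Cov(Xᵢ,Xⱼ); the off-diagonal part of the true-score variance is the same as above.
True-score variance = [20.3²·0.69 + 21.6²·0.57 + 11.1²·0.95] + 741.01 = 667.331 + 741.01 = 1408.34.
Reliability = 1408.34 / 1742.87 = 0.808.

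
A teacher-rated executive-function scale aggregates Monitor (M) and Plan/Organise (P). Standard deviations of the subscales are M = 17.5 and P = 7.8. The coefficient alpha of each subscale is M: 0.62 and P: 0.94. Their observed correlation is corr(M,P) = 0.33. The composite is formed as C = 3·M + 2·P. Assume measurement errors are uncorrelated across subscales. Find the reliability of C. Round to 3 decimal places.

0.700

Var(C) = 3²·17.5² + 2²·7.8² + 2·[6·17.5·7.8·0.33] = 2999.61 + 540.54 = 3540.15.
Because errors are independent across components, Cov(Tᵢ,Tⱼ) = Cov(Xᵢ,Xⱼ); the off-diagonal part of the true-score variance is the same as above.
True-score variance = [3²·17.5²·0.62 + 2²·7.8²·0.94] + 540.54 = 1937.63 + 540.54 = 2478.17.
Reliability = 2478.17 / 3540.15 = 0.700.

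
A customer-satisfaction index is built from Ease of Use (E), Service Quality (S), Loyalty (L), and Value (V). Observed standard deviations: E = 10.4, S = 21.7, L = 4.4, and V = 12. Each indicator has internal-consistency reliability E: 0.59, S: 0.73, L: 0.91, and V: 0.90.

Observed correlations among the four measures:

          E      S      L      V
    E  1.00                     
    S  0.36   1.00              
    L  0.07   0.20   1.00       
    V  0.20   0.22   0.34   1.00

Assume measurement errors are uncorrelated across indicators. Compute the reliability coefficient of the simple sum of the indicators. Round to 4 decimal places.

Var(E+S+L+V) = 10.4² + 21.7² + 4.4² + 12² + 2·[10.4·21.7·0.36 + 10.4·4.4·0.07 + 10.4·12·0.20 + 21.7·4.4·0.20 + 21.7·12·0.22 + 4.4·12·0.34] = 742.41 + 407.488 = 1149.9.
Under uncorrelated errors the observed covariances equal the true-score covariances, so only the own-variance terms attenuate.
True-score variance = [10.4²·0.59 + 21.7²·0.73 + 4.4²·0.91 + 12²·0.90] + 407.488 = 554.782 + 407.488 = 962.27.
Reliability = 962.27 / 1149.9 = 0.8368.

0.8368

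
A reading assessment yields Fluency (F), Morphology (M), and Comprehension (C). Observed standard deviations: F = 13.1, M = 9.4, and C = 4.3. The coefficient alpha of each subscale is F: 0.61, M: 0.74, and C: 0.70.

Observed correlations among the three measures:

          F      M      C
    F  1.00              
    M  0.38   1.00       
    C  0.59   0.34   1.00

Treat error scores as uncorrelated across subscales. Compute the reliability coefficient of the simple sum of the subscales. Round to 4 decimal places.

0.7952

Var(F+M+C) = 13.1² + 9.4² + 4.3² + 2·[13.1·9.4·0.38 + 13.1·4.3·0.59 + 9.4·4.3·0.34] = 278.46 + 187.541 = 466.001.
Because errors are independent across components, Cov(Tᵢ,Tⱼ) = Cov(Xᵢ,Xⱼ); the off-diagonal part of the true-score variance is the same as above.
True-score variance = [13.1²·0.61 + 9.4²·0.74 + 4.3²·0.70] + 187.541 = 183.012 + 187.541 = 370.553.
Reliability = 370.553 / 466.001 = 0.7952.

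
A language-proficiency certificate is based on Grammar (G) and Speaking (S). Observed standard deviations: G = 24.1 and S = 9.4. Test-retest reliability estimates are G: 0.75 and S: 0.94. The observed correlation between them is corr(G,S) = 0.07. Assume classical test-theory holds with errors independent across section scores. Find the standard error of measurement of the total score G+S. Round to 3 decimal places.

12.268

Var(total) = 669.17 + 31.7156 = 700.886.
True-score variance = 518.666 + 31.7156 = 550.382, so reliability = 0.7853.
Error variance = 700.886 − 550.382 = 150.504; SEM = √150.504 = 12.268.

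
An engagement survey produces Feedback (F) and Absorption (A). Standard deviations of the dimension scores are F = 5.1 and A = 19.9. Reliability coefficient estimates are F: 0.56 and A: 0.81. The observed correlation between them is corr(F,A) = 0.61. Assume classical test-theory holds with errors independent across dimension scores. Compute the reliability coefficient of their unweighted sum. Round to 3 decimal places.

0.841

Var(F+A) = 5.1² + 19.9² + 2·[5.1·19.9·0.61] = 422.02 + 123.818 = 545.838.
With uncorrelated errors the cross-covariances are all true-score covariance, so they carry over unchanged; only the diagonal terms shrink to ρᵢσᵢ².
True-score variance = [5.1²·0.56 + 19.9²·0.81] + 123.818 = 335.334 + 123.818 = 459.151.
Reliability = 459.151 / 545.838 = 0.841.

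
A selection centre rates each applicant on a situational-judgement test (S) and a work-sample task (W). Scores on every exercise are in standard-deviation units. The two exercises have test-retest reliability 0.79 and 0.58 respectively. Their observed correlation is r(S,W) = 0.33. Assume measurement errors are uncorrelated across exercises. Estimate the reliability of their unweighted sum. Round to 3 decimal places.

0.763

Var(S+W) = 2 + 2·[0.33] = 2 + 0.66 = 2.66.
Under uncorrelated errors the observed covariances equal the true-score covariances, so only the own-variance terms attenuate.
True-score variance = [0.79 + 0.58] + 0.66 = 1.37 + 0.66 = 2.03.
Reliability = 2.03 / 2.66 = 0.763.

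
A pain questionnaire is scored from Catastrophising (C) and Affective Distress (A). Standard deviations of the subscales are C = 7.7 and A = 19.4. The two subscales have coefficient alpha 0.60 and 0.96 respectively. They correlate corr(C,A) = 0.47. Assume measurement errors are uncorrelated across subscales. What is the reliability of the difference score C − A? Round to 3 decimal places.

Var(C−A) = 7.7² + 19.4² − 2·7.7·19.4·0.47 = 435.65 − 140.417 = 295.233.
Under uncorrelated errors the observed covariances equal the true-score covariances, so only the own-variance terms attenuate.
True-score variance = [7.7²·0.60 + 19.4²·0.96] − 140.417 = 396.88 − 140.417 = 256.462.
Reliability = 256.462 / 295.233 = 0.869.

0.869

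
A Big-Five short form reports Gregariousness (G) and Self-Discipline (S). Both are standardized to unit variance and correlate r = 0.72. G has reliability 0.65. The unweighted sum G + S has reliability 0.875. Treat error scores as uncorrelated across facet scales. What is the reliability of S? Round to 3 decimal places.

Var(G+S) = 2 + 2·0.72 = 3.440.
True-score variance = ρ_G + ρ_S + 2·0.72, so 0.875 = (0.65 + ρ_S + 1.44) / 3.440.
ρ_S = 0.875·3.440 − 0.65 − 1.44 = 0.920.

0.920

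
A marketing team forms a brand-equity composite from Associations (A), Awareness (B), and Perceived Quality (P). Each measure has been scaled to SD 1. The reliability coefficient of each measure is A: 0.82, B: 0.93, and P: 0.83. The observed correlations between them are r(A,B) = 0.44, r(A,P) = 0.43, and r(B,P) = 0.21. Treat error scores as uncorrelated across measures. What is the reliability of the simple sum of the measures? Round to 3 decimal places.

0.919

Var(A+B+P) = 3 + 2·[0.44 + 0.43 + 0.21] = 3 + 2.16 = 5.16.
Because errors are independent across components, Cov(Tᵢ,Tⱼ) = Cov(Xᵢ,Xⱼ); the off-diagonal part of the true-score variance is the same as above.
True-score variance = [0.82 + 0.93 + 0.83] + 2.16 = 2.58 + 2.16 = 4.74.
Reliability = 4.74 / 5.16 = 0.919.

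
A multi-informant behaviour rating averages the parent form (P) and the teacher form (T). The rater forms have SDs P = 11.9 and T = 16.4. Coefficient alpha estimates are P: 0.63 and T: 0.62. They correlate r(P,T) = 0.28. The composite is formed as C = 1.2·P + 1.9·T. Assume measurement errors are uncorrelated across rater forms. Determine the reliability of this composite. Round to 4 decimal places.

Var(C) = 1.2²·11.9² + 1.9²·16.4² + 2·[2.28·11.9·16.4·0.28] = 1174.86 + 249.18 = 1424.04.
Because errors are independent across components, Cov(Tᵢ,Tⱼ) = Cov(Xᵢ,Xⱼ); the off-diagonal part of the true-score variance is the same as above.
True-score variance = [1.2²·11.9²·0.63 + 1.9²·16.4²·0.62] + 249.18 = 730.455 + 249.18 = 979.635.
Reliability = 979.635 / 1424.04 = 0.6879.

0.6879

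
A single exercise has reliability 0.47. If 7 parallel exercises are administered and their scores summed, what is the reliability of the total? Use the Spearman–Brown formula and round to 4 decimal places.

ρ_k = kρ / (1 + (k−1)ρ) = 7·0.47 / (1 + 6·0.47) = 3.290 / 3.820 = 0.8613.

0.8613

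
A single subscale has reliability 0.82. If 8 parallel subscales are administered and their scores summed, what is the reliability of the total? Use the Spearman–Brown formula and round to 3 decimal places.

0.973

ρ_k = kρ / (1 + (k−1)ρ) = 8·0.82 / (1 + 7·0.82) = 6.560 / 6.740 = 0.973.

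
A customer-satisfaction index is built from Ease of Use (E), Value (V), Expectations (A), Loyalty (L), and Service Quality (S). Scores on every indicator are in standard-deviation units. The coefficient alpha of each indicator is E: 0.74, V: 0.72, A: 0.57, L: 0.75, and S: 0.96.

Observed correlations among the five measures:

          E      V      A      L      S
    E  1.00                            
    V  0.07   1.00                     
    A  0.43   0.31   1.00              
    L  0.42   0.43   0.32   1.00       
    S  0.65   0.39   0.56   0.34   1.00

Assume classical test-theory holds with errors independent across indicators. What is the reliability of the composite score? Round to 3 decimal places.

0.902

Var(E+V+A+L+S) = 5 + 2·[0.07 + 0.43 + 0.42 + 0.65 + 0.31 + 0.43 + 0.39 + 0.32 + 0.56 + 0.34] = 5 + 7.84 = 12.84.
Because errors are independent across components, Cov(Tᵢ,Tⱼ) = Cov(Xᵢ,Xⱼ); the off-diagonal part of the true-score variance is the same as above.
True-score variance = [0.74 + 0.72 + 0.57 + 0.75 + 0.96] + 7.84 = 3.74 + 7.84 = 11.58.
Reliability = 11.58 / 12.84 = 0.902.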